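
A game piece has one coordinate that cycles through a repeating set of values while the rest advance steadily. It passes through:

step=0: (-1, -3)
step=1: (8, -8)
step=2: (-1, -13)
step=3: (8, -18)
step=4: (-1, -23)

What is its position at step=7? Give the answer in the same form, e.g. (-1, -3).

(8, -38)

The first coordinate repeats the cycle [-1, 8] with period 2; step 7 mod 2 = 1, giving 8.
The second coordinate changes by -5 each step, so at step 7 it is -3 + 7·(-5) = -38.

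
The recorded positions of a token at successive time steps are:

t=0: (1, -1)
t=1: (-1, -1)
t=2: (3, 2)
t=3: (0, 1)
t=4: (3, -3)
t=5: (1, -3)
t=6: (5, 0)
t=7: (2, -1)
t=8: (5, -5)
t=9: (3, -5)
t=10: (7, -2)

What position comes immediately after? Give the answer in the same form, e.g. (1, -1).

(4, -3)

Differencing gives (-2, +0), (+4, +3), (-3, -1), (+3, -4), (-2, +0), (+4, +3), (-3, -1), (+3, -4), (-2, +0), (+4, +3). This is the pattern (-2, +0), (+4, +3), (-3, -1), (+3, -4) repeated.
step 11: apply (-3, -1) → (4, -3)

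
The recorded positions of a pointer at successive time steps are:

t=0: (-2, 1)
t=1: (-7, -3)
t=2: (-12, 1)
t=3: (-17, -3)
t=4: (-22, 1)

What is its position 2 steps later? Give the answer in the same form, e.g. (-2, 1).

The first coordinate changes by -5 each step, so at step 6 it is -2 + 6·(-5) = -32.
The second coordinate repeats the cycle [1, -3] with period 2; step 6 mod 2 = 0, giving 1.

(-32, 1)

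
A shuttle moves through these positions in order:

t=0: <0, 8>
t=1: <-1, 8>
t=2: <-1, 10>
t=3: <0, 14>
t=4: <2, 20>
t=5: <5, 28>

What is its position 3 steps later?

Taking differences between consecutive positions: <-1, +0>, <+0, +2>, <+1, +4>, <+2, +6>, <+3, +8>. These grow by <+1, +2> each step.
step 6: <5, 28> + <+4, +10> → <9, 38>
step 7: <9, 38> + <+5, +12> → <14, 50>
step 8: <14, 50> + <+6, +14> → <20, 64>

<20, 64>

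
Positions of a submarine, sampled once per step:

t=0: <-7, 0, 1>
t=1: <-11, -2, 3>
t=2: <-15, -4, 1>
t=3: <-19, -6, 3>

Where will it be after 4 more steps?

<-35, -14, 3>

The first coordinate changes by -4 each step, so at step 7 it is -7 + 7·(-4) = -35.
The second coordinate changes by -2 each step, so at step 7 it is 0 + 7·(-2) = -14.
The third coordinate repeats the cycle [1, 3] with period 2; step 7 mod 2 = 1, giving 3.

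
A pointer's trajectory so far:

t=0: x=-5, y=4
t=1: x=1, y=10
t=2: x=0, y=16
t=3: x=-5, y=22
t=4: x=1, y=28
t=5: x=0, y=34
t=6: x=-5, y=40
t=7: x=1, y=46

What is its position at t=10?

X: cycles through -5, 1, 0 every 3 steps. Step 10 lands at position 1 of the cycle → 1.
Y: linear, +6 per step → 64 at step 10.

x=1, y=64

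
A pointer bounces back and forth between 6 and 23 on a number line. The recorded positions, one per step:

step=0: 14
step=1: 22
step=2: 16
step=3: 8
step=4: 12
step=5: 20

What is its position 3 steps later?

10

The value reflects between 6 and 23, moving 8 per step.
  step 6: 20 → 18
  step 7: 18 → 10
  step 8: 10 → 10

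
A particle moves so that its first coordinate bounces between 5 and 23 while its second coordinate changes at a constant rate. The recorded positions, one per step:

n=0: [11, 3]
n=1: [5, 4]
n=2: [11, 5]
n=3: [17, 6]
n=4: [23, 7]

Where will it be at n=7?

[5, 10]

The first coordinate reflects between 5 and 23, moving 6 per step.
  step 5: 23 → 17
  step 6: 17 → 11
  step 7: 11 → 5
The second coordinate changes by +1 each step: at step 7 it is 10.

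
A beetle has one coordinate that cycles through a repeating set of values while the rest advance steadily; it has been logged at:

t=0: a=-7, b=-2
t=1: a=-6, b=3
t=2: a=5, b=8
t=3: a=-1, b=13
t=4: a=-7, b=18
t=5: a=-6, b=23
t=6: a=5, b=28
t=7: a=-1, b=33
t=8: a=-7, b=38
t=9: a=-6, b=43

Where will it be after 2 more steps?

The a coordinate repeats the cycle [-7, -6, 5, -1] with period 4; step 11 mod 4 = 3, giving -1.
The b coordinate changes by +5 each step, so at step 11 it is -2 + 11·(5) = 53.

a=-1, b=53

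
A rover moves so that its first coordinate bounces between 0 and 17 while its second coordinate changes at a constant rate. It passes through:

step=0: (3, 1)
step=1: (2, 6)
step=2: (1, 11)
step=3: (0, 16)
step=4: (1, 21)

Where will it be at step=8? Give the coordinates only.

(5, 41)

The first coordinate reflects between 0 and 17, moving 1 per step.
  step 5: 1 → 2
  step 6: 2 → 3
  step 7: 3 → 4
  step 8: 4 → 5
The second coordinate changes by +5 each step: at step 8 it is 41.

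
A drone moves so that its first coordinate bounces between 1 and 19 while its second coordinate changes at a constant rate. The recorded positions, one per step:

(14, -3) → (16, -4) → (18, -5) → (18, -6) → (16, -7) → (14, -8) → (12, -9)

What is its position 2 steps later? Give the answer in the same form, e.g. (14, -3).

The first coordinate reflects between 1 and 19, moving 2 per step.
  step 7: 12 → 10
  step 8: 10 → 8
The second coordinate changes by -1 each step: at step 8 it is -11.

(8, -11)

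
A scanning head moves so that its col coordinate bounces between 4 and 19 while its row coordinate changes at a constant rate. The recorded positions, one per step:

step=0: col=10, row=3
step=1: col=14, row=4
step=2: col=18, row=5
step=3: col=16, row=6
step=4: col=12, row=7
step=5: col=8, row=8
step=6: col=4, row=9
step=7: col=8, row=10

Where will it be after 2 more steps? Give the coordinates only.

col=16, row=12

The col coordinate reflects between 4 and 19, moving 4 per step.
  step 8: 8 → 12
  step 9: 12 → 16
The row coordinate changes by +1 each step: at step 9 it is 12.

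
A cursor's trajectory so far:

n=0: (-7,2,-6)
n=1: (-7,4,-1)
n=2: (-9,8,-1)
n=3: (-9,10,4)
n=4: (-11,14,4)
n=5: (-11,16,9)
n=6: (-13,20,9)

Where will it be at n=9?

The moves between consecutive positions are (+0,+2,+5), (-2,+4,+0), (+0,+2,+5), (-2,+4,+0), (+0,+2,+5), (-2,+4,+0); they repeat the 2-cycle [(+0,+2,+5), (-2,+4,+0)].
step 7: apply (+0,+2,+5) → (-13,22,14)
step 8: apply (-2,+4,+0) → (-15,26,14)
step 9: apply (+0,+2,+5) → (-15,28,19)

(-15,28,19)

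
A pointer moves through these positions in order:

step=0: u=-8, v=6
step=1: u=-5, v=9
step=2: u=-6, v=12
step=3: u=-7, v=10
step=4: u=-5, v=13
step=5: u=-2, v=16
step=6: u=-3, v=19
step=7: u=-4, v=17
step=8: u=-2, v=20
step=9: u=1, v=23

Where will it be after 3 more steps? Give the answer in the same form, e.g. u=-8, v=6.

The moves between consecutive positions are (+3, +3), (-1, +3), (-1, -2), (+2, +3), (+3, +3), (-1, +3), (-1, -2), (+2, +3), (+3, +3); they repeat the 4-cycle [(+3, +3), (-1, +3), (-1, -2), (+2, +3)].
step 10: apply (-1, +3) → u=0, v=26
step 11: apply (-1, -2) → u=-1, v=24
step 12: apply (+2, +3) → u=1, v=27

u=1, v=27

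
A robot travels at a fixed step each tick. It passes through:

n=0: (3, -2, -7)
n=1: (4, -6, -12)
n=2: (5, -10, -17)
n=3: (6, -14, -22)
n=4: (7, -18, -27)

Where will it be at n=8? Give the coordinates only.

The position changes by (+1, -4, -5) every step.
step 5: (7, -18, -27) + (+1, -4, -5) → (8, -22, -32)
step 6: (8, -22, -32) + (+1, -4, -5) → (9, -26, -37)
step 7: (9, -26, -37) + (+1, -4, -5) → (10, -30, -42)
step 8: (10, -30, -42) + (+1, -4, -5) → (11, -34, -47)

(11, -34, -47)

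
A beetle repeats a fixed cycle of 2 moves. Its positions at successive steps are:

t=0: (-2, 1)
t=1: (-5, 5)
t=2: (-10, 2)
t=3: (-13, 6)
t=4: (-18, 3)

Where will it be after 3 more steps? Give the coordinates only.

Step-to-step displacements: (-3, +4), (-5, -3), (-3, +4), (-5, -3) — a repeating cycle of length 2.
step 5: apply (-3, +4) → (-21, 7)
step 6: apply (-5, -3) → (-26, 4)
step 7: apply (-3, +4) → (-29, 8)

(-29, 8)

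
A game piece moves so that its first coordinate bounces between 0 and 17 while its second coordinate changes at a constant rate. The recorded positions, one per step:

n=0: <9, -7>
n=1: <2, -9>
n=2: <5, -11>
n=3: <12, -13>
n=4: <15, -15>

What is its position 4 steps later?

The first coordinate reflects between 0 and 17, moving 7 per step.
  step 5: 15 → 8
  step 6: 8 → 1
  step 7: 1 → 6
  step 8: 6 → 13
The second coordinate changes by -2 each step: at step 8 it is -23.

<13, -23>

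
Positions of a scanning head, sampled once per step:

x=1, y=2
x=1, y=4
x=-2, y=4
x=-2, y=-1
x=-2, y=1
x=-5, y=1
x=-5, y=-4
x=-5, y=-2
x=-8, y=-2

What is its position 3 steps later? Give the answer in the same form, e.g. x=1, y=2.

Differencing gives (+0, +2), (-3, +0), (+0, -5), (+0, +2), (-3, +0), (+0, -5), (+0, +2), (-3, +0). This is the pattern (+0, +2), (-3, +0), (+0, -5) repeated.
step 9: apply (+0, -5) → x=-8, y=-7
step 10: apply (+0, +2) → x=-8, y=-5
step 11: apply (-3, +0) → x=-11, y=-5

x=-11, y=-5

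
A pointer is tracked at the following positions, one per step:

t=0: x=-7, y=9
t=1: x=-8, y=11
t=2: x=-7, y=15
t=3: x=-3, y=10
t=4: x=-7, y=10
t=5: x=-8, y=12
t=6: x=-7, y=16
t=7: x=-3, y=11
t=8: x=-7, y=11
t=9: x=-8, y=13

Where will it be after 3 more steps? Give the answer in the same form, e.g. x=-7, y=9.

The moves between consecutive positions are (-1, +2), (+1, +4), (+4, -5), (-4, +0), (-1, +2), (+1, +4), (+4, -5), (-4, +0), (-1, +2); they repeat the 4-cycle [(-1, +2), (+1, +4), (+4, -5), (-4, +0)].
step 10: apply (+1, +4) → x=-7, y=17
step 11: apply (+4, -5) → x=-3, y=12
step 12: apply (-4, +0) → x=-7, y=12

x=-7, y=12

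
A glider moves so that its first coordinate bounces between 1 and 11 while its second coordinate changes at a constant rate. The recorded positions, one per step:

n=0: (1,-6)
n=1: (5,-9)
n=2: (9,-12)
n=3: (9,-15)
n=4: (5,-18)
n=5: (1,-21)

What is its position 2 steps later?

(9,-27)

The first coordinate reflects between 1 and 11, moving 4 per step.
  step 6: 1 → 5
  step 7: 5 → 9
The second coordinate changes by -3 each step: at step 7 it is -27.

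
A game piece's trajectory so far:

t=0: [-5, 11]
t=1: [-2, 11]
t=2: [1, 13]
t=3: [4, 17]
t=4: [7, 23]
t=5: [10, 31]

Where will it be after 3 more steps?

[19, 67]

Taking differences between consecutive positions: [+3, +0], [+3, +2], [+3, +4], [+3, +6], [+3, +8]. These grow by [+0, +2] each step.
step 6: [10, 31] + [+3, +10] → [13, 41]
step 7: [13, 41] + [+3, +12] → [16, 53]
step 8: [16, 53] + [+3, +14] → [19, 67]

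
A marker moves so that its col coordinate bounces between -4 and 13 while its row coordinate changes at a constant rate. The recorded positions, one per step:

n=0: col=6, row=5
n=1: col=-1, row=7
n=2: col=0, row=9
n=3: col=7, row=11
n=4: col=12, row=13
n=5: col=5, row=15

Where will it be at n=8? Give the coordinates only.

The col coordinate travels 7 per step and bounces off the walls at -4 and 13.
  step 6: 5 → -2
  step 7: -2 → 1
  step 8: 1 → 8
The row coordinate changes by +2 each step: at step 8 it is 21.

col=8, row=21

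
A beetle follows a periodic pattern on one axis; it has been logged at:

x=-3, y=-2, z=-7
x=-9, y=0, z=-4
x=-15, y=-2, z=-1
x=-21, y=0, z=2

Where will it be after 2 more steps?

x=-33, y=0, z=8

The x coordinate changes by -6 each step, so at step 5 it is -3 + 5·(-6) = -33.
The y coordinate repeats the cycle [-2, 0] with period 2; step 5 mod 2 = 1, giving 0.
The z coordinate changes by +3 each step, so at step 5 it is -7 + 5·(3) = 8.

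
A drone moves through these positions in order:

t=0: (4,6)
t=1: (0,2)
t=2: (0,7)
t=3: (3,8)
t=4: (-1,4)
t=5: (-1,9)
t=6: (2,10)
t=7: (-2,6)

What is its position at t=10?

(-3,8)

The moves between consecutive positions are (-4,-4), (+0,+5), (+3,+1), (-4,-4), (+0,+5), (+3,+1), (-4,-4); they repeat the 3-cycle [(-4,-4), (+0,+5), (+3,+1)].
step 8: apply (+0,+5) → (-2,11)
step 9: apply (+3,+1) → (1,12)
step 10: apply (-4,-4) → (-3,8)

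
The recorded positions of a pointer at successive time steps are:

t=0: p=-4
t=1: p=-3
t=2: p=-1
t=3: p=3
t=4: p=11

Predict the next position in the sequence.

p=27

Step-to-step displacements: +1, +2, +4, +8; each is 2× the previous.
step 5: 11 + 16 → p=27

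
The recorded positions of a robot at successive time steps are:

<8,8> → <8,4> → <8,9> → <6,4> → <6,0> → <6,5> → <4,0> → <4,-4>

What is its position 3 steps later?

<2,-8>

The moves between consecutive positions are <+0,-4>, <+0,+5>, <-2,-5>, <+0,-4>, <+0,+5>, <-2,-5>, <+0,-4>; they repeat the 3-cycle [<+0,-4>, <+0,+5>, <-2,-5>].
step 8: apply <+0,+5> → <4,1>
step 9: apply <-2,-5> → <2,-4>
step 10: apply <+0,-4> → <2,-8>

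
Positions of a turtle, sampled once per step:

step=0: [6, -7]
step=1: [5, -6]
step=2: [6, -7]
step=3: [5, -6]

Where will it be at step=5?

[5, -6]

Consecutive displacements [-1, +1], [+1, -1], [-1, +1] scale by a factor of -1 each step.
step 4: [5, -6] + [+1, -1] → [6, -7]
step 5: [6, -7] + [-1, +1] → [5, -6]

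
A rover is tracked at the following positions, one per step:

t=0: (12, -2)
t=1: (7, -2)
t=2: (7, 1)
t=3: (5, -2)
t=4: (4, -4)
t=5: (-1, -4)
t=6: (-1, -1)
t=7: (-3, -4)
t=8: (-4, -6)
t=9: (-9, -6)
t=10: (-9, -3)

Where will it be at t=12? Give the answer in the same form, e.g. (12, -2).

The moves between consecutive positions are (-5, +0), (+0, +3), (-2, -3), (-1, -2), (-5, +0), (+0, +3), (-2, -3), (-1, -2), (-5, +0), (+0, +3); they repeat the 4-cycle [(-5, +0), (+0, +3), (-2, -3), (-1, -2)].
step 11: apply (-2, -3) → (-11, -6)
step 12: apply (-1, -2) → (-12, -8)

(-12, -8)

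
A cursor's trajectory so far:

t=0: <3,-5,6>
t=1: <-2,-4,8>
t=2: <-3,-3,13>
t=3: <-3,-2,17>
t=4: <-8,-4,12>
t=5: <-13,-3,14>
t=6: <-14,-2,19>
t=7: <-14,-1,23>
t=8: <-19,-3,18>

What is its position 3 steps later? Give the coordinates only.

<-25,0,29>

Differencing gives <-5,+1,+2>, <-1,+1,+5>, <+0,+1,+4>, <-5,-2,-5>, <-5,+1,+2>, <-1,+1,+5>, <+0,+1,+4>, <-5,-2,-5>. This is the pattern <-5,+1,+2>, <-1,+1,+5>, <+0,+1,+4>, <-5,-2,-5> repeated.
step 9: apply <-5,+1,+2> → <-24,-2,20>
step 10: apply <-1,+1,+5> → <-25,-1,25>
step 11: apply <+0,+1,+4> → <-25,0,29>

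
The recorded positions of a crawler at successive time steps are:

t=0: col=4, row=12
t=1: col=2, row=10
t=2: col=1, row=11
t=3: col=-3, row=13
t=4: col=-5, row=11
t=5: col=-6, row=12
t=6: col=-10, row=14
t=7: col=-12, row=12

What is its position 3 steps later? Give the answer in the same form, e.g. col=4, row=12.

Step-to-step displacements: (-2, -2), (-1, +1), (-4, +2), (-2, -2), (-1, +1), (-4, +2), (-2, -2) — a repeating cycle of length 3.
step 8: apply (-1, +1) → col=-13, row=13
step 9: apply (-4, +2) → col=-17, row=15
step 10: apply (-2, -2) → col=-19, row=13

col=-19, row=13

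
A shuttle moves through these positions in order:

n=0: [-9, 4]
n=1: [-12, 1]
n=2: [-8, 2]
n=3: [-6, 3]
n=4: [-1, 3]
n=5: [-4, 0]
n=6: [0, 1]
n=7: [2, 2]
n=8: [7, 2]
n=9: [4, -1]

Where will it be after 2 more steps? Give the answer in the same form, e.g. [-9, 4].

[10, 1]

The moves between consecutive positions are [-3, -3], [+4, +1], [+2, +1], [+5, +0], [-3, -3], [+4, +1], [+2, +1], [+5, +0], [-3, -3]; they repeat the 4-cycle [[-3, -3], [+4, +1], [+2, +1], [+5, +0]].
step 10: apply [+4, +1] → [8, 0]
step 11: apply [+2, +1] → [10, 1]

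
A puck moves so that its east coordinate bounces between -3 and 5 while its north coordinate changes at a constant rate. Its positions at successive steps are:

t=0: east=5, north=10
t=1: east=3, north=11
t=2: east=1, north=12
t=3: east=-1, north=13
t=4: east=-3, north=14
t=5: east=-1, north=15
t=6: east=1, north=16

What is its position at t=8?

east=5, north=18

The east coordinate travels 2 per step and bounces off the walls at -3 and 5.
  step 7: 1 → 3
  step 8: 3 → 5
The north coordinate changes by +1 each step: at step 8 it is 18.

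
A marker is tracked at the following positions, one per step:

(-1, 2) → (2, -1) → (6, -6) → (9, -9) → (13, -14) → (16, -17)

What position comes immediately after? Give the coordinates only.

Step-to-step displacements: (+3, -3), (+4, -5), (+3, -3), (+4, -5), (+3, -3) — a repeating cycle of length 2.
step 6: apply (+4, -5) → (20, -22)

(20, -22)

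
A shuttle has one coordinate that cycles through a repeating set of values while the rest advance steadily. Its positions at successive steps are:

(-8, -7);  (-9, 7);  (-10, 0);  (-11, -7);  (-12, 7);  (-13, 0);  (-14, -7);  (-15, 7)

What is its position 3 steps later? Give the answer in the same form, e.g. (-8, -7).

(-18, 7)

The first coordinate changes by -1 each step, so at step 10 it is -8 + 10·(-1) = -18.
The second coordinate repeats the cycle [-7, 7, 0] with period 3; step 10 mod 3 = 1, giving 7.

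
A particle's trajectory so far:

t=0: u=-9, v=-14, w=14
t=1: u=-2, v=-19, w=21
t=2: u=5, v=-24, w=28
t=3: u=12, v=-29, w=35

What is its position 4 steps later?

u=40, v=-49, w=63

Constant displacement of (+7, -5, +7) per step.
step 4: u=12, v=-29, w=35 + (+7, -5, +7) → u=19, v=-34, w=42
step 5: u=19, v=-34, w=42 + (+7, -5, +7) → u=26, v=-39, w=49
step 6: u=26, v=-39, w=49 + (+7, -5, +7) → u=33, v=-44, w=56
step 7: u=33, v=-44, w=56 + (+7, -5, +7) → u=40, v=-49, w=63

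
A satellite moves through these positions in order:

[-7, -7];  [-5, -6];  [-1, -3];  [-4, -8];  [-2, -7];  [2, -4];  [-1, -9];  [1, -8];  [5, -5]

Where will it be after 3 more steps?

[8, -6]

Differencing gives [+2, +1], [+4, +3], [-3, -5], [+2, +1], [+4, +3], [-3, -5], [+2, +1], [+4, +3]. This is the pattern [+2, +1], [+4, +3], [-3, -5] repeated.
step 9: apply [-3, -5] → [2, -10]
step 10: apply [+2, +1] → [4, -9]
step 11: apply [+4, +3] → [8, -6]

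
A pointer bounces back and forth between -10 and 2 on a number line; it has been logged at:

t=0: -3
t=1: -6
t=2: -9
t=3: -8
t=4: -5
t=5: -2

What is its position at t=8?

The value reflects between -10 and 2, moving 3 per step.
  step 6: -2 → 1
  step 7: 1 → 0
  step 8: 0 → -3

-3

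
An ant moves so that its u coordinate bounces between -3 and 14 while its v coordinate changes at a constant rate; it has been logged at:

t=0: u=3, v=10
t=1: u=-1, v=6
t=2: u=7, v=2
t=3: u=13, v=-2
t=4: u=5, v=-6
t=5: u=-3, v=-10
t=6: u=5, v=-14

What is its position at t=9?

u=-1, v=-26

The u coordinate travels 8 per step and bounces off the walls at -3 and 14.
  step 7: 5 → 13
  step 8: 13 → 7
  step 9: 7 → -1
The v coordinate changes by -4 each step: at step 9 it is -26.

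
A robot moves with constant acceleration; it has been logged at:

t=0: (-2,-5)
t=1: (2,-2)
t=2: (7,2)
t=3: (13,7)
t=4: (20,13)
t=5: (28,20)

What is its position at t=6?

(37,28)

Taking differences between consecutive positions: (+4,+3), (+5,+4), (+6,+5), (+7,+6), (+8,+7). These grow by (+1,+1) each step.
step 6: (28,20) + (+9,+8) → (37,28)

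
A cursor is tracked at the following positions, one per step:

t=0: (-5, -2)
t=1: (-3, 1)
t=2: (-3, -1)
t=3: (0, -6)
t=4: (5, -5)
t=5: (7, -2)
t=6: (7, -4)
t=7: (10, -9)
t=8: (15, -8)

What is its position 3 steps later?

The moves between consecutive positions are (+2, +3), (+0, -2), (+3, -5), (+5, +1), (+2, +3), (+0, -2), (+3, -5), (+5, +1); they repeat the 4-cycle [(+2, +3), (+0, -2), (+3, -5), (+5, +1)].
step 9: apply (+2, +3) → (17, -5)
step 10: apply (+0, -2) → (17, -7)
step 11: apply (+3, -5) → (20, -12)

(20, -12)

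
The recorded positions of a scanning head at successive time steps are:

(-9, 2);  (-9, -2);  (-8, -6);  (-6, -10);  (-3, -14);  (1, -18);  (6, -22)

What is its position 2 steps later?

(19, -30)

First differences are (+0, -4), (+1, -4), (+2, -4), (+3, -4), (+4, -4), (+5, -4); their common second difference is (+1, +0) (constant acceleration).
step 7: (6, -22) + (+6, -4) → (12, -26)
step 8: (12, -26) + (+7, -4) → (19, -30)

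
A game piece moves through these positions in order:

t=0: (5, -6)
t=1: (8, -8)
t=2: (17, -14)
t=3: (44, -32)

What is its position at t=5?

Step-to-step displacements: (+3, -2), (+9, -6), (+27, -18); each is 3× the previous.
step 4: (44, -32) + (+81, -54) → (125, -86)
step 5: (125, -86) + (+243, -162) → (368, -248)

(368, -248)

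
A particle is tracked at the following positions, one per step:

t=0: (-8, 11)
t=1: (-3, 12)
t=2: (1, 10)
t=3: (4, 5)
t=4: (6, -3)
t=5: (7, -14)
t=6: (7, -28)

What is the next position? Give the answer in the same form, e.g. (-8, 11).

First differences are (+5, +1), (+4, -2), (+3, -5), (+2, -8), (+1, -11), (+0, -14); their common second difference is (-1, -3) (constant acceleration).
step 7: (7, -28) + (-1, -17) → (6, -45)

(6, -45)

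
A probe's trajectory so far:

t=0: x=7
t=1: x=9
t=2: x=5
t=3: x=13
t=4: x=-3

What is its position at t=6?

x=-35

Step-to-step displacements: +2, -4, +8, -16; each is -2× the previous.
step 5: -3 + 32 → x=29
step 6: 29 − 64 → x=-35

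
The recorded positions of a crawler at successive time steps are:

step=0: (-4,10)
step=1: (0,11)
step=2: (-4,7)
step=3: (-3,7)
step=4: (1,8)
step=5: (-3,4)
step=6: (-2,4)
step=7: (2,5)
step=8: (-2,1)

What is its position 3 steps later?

Step-to-step displacements: (+4,+1), (-4,-4), (+1,+0), (+4,+1), (-4,-4), (+1,+0), (+4,+1), (-4,-4) — a repeating cycle of length 3.
step 9: apply (+1,+0) → (-1,1)
step 10: apply (+4,+1) → (3,2)
step 11: apply (-4,-4) → (-1,-2)

(-1,-2)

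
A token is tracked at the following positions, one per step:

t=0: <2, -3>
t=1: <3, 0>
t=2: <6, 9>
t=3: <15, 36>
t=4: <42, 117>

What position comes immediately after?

<123, 360>

Consecutive displacements <+1, +3>, <+3, +9>, <+9, +27>, <+27, +81> scale by a factor of 3 each step.
step 5: <42, 117> + <+81, +243> → <123, 360>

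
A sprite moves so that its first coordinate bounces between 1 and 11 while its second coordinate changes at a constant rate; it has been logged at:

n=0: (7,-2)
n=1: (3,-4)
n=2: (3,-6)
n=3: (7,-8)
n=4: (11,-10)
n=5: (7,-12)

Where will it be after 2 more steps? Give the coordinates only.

(3,-16)

The first coordinate travels 4 per step and bounces off the walls at 1 and 11.
  step 6: 7 → 3
  step 7: 3 → 3
The second coordinate changes by -2 each step: at step 7 it is -16.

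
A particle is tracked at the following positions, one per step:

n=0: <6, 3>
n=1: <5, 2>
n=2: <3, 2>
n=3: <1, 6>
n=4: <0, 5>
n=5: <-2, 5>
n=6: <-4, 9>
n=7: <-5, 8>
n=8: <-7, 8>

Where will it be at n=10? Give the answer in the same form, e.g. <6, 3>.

Step-to-step displacements: <-1, -1>, <-2, +0>, <-2, +4>, <-1, -1>, <-2, +0>, <-2, +4>, <-1, -1>, <-2, +0> — a repeating cycle of length 3.
step 9: apply <-2, +4> → <-9, 12>
step 10: apply <-1, -1> → <-10, 11>

<-10, 11>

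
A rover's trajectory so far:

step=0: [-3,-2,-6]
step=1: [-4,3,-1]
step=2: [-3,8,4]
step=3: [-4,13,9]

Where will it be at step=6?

[-3,28,24]

The first coordinate repeats the cycle [-3, -4] with period 2; step 6 mod 2 = 0, giving -3.
The second coordinate changes by +5 each step, so at step 6 it is -2 + 6·(5) = 28.
The third coordinate changes by +5 each step, so at step 6 it is -6 + 6·(5) = 24.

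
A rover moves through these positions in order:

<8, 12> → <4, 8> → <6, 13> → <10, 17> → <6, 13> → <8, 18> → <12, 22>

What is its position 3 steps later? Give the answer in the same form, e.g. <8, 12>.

Differencing gives <-4, -4>, <+2, +5>, <+4, +4>, <-4, -4>, <+2, +5>, <+4, +4>. This is the pattern <-4, -4>, <+2, +5>, <+4, +4> repeated.
step 7: apply <-4, -4> → <8, 18>
step 8: apply <+2, +5> → <10, 23>
step 9: apply <+4, +4> → <14, 27>

<14, 27>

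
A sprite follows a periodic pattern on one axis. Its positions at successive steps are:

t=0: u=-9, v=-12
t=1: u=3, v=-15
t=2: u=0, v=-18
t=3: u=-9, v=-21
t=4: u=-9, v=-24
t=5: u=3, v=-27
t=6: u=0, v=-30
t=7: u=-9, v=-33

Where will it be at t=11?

u=-9, v=-45

The u coordinate repeats the cycle [-9, 3, 0, -9] with period 4; step 11 mod 4 = 3, giving -9.
The v coordinate changes by -3 each step, so at step 11 it is -12 + 11·(-3) = -45.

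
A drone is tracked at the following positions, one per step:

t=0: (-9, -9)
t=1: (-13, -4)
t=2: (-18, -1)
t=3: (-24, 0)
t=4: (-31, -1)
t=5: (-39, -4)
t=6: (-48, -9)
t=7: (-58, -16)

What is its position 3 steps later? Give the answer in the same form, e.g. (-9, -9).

Successive displacements: (-4, +5), (-5, +3), (-6, +1), (-7, -1), (-8, -3), (-9, -5), (-10, -7) — each changes by (-1, -2).
step 8: (-58, -16) + (-11, -9) → (-69, -25)
step 9: (-69, -25) + (-12, -11) → (-81, -36)
step 10: (-81, -36) + (-13, -13) → (-94, -49)

(-94, -49)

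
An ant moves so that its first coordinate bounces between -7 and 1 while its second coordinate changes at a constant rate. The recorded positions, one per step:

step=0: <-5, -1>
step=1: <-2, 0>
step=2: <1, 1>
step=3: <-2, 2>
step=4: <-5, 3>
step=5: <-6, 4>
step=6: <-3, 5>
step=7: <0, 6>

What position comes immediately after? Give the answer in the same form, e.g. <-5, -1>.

The first coordinate reflects between -7 and 1, moving 3 per step.
  step 8: 0 → -1
The second coordinate changes by +1 each step: at step 8 it is 7.

<-1, 7>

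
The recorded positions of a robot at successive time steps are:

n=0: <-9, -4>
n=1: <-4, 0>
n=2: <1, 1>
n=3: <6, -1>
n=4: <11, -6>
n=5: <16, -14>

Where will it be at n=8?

First differences are <+5, +4>, <+5, +1>, <+5, -2>, <+5, -5>, <+5, -8>; their common second difference is <+0, -3> (constant acceleration).
step 6: <16, -14> + <+5, -11> → <21, -25>
step 7: <21, -25> + <+5, -14> → <26, -39>
step 8: <26, -39> + <+5, -17> → <31, -56>

<31, -56>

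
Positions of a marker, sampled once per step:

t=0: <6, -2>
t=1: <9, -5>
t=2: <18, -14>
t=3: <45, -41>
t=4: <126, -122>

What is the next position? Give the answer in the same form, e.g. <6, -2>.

Consecutive displacements <+3, -3>, <+9, -9>, <+27, -27>, <+81, -81> scale by a factor of 3 each step.
step 5: <126, -122> + <+243, -243> → <369, -365>

<369, -365>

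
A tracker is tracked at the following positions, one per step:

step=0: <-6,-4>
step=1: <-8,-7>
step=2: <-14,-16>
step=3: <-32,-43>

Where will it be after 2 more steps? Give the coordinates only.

The jumps are <-2,-3>, <-6,-9>, <-18,-27> — a geometric progression with ratio 3.
step 4: <-32,-43> + <-54,-81> → <-86,-124>
step 5: <-86,-124> + <-162,-243> → <-248,-367>

<-248,-367>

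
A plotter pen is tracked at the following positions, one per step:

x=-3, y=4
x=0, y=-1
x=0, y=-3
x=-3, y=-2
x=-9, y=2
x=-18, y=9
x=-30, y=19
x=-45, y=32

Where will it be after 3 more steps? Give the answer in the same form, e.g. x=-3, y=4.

First differences are (+3,-5), (+0,-2), (-3,+1), (-6,+4), (-9,+7), (-12,+10), (-15,+13); their common second difference is (-3,+3) (constant acceleration).
step 8: x=-45, y=32 + (-18,+16) → x=-63, y=48
step 9: x=-63, y=48 + (-21,+19) → x=-84, y=67
step 10: x=-84, y=67 + (-24,+22) → x=-108, y=89

x=-108, y=89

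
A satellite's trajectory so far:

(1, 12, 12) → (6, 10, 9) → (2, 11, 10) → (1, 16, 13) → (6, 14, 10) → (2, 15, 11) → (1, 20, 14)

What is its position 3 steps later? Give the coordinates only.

Step-to-step displacements: (+5, -2, -3), (-4, +1, +1), (-1, +5, +3), (+5, -2, -3), (-4, +1, +1), (-1, +5, +3) — a repeating cycle of length 3.
step 7: apply (+5, -2, -3) → (6, 18, 11)
step 8: apply (-4, +1, +1) → (2, 19, 12)
step 9: apply (-1, +5, +3) → (1, 24, 15)

(1, 24, 15)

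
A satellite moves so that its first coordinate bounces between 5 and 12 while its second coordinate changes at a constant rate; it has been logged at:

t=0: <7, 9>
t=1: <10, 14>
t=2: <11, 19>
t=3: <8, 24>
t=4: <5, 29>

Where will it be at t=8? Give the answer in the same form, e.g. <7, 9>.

<7, 49>

The first coordinate reflects between 5 and 12, moving 3 per step.
  step 5: 5 → 8
  step 6: 8 → 11
  step 7: 11 → 10
  step 8: 10 → 7
The second coordinate changes by +5 each step: at step 8 it is 49.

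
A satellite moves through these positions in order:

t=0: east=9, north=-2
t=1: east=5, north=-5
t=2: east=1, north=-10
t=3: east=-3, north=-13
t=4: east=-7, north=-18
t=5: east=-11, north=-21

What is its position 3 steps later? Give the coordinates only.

The moves between consecutive positions are (-4, -3), (-4, -5), (-4, -3), (-4, -5), (-4, -3); they repeat the 2-cycle [(-4, -3), (-4, -5)].
step 6: apply (-4, -5) → east=-15, north=-26
step 7: apply (-4, -3) → east=-19, north=-29
step 8: apply (-4, -5) → east=-23, north=-34

east=-23, north=-34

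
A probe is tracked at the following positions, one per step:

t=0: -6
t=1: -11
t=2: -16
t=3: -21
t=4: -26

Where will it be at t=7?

-41

Each step adds -5 to the position.
step 5: -26 − 5 → -31
step 6: -31 − 5 → -36
step 7: -36 − 5 → -41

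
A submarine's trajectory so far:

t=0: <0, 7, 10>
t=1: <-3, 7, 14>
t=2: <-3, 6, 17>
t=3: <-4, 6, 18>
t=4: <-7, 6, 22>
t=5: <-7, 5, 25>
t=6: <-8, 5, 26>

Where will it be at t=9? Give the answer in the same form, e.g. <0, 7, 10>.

The moves between consecutive positions are <-3, +0, +4>, <+0, -1, +3>, <-1, +0, +1>, <-3, +0, +4>, <+0, -1, +3>, <-1, +0, +1>; they repeat the 3-cycle [<-3, +0, +4>, <+0, -1, +3>, <-1, +0, +1>].
step 7: apply <-3, +0, +4> → <-11, 5, 30>
step 8: apply <+0, -1, +3> → <-11, 4, 33>
step 9: apply <-1, +0, +1> → <-12, 4, 34>

<-12, 4, 34>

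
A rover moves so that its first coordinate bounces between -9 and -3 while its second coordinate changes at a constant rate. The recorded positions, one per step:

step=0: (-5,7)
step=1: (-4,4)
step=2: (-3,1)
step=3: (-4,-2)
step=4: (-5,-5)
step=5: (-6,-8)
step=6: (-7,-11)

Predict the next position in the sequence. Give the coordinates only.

The first coordinate travels 1 per step and bounces off the walls at -9 and -3.
  step 7: -7 → -8
The second coordinate changes by -3 each step: at step 7 it is -14.

(-8,-14)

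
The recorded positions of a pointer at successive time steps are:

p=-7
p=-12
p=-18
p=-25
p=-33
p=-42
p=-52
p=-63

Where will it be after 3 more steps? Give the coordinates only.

p=-102

Taking differences between consecutive positions: -5, -6, -7, -8, -9, -10, -11. These grow by -1 each step.
step 8: -63 − 12 → p=-75
step 9: -75 − 13 → p=-88
step 10: -88 − 14 → p=-102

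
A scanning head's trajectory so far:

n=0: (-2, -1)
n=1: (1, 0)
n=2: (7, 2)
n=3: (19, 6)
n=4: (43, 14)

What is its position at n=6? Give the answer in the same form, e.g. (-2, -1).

Consecutive displacements (+3, +1), (+6, +2), (+12, +4), (+24, +8) scale by a factor of 2 each step.
step 5: (43, 14) + (+48, +16) → (91, 30)
step 6: (91, 30) + (+96, +32) → (187, 62)

(187, 62)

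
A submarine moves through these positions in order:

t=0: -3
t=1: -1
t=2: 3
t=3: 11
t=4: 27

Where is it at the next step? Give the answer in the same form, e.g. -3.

Step-to-step displacements: +2, +4, +8, +16; each is 2× the previous.
step 5: 27 + 32 → 59

59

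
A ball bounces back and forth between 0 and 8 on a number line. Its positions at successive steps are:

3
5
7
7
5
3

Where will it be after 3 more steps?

The value reflects between 0 and 8, moving 2 per step.
  step 6: 3 → 1
  step 7: 1 → 1
  step 8: 1 → 3

3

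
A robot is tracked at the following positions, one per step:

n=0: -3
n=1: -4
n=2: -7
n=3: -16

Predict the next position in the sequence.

The jumps are -1, -3, -9 — a geometric progression with ratio 3.
step 4: -16 − 27 → -43

-43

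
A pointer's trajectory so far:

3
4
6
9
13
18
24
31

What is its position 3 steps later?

58

First differences are +1, +2, +3, +4, +5, +6, +7; their common second difference is +1 (constant acceleration).
step 8: 31 + 8 → 39
step 9: 39 + 9 → 48
step 10: 48 + 10 → 58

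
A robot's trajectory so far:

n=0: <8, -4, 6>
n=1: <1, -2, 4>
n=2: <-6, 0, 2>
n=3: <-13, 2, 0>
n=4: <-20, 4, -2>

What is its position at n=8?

<-48, 12, -10>

Constant displacement of <-7, +2, -2> per step.
step 5: <-20, 4, -2> + <-7, +2, -2> → <-27, 6, -4>
step 6: <-27, 6, -4> + <-7, +2, -2> → <-34, 8, -6>
step 7: <-34, 8, -6> + <-7, +2, -2> → <-41, 10, -8>
step 8: <-41, 10, -8> + <-7, +2, -2> → <-48, 12, -10>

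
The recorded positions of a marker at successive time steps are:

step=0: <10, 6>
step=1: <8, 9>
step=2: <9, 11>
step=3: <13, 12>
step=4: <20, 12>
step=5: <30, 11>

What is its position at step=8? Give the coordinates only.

Successive displacements: <-2, +3>, <+1, +2>, <+4, +1>, <+7, +0>, <+10, -1> — each changes by <+3, -1>.
step 6: <30, 11> + <+13, -2> → <43, 9>
step 7: <43, 9> + <+16, -3> → <59, 6>
step 8: <59, 6> + <+19, -4> → <78, 2>

<78, 2>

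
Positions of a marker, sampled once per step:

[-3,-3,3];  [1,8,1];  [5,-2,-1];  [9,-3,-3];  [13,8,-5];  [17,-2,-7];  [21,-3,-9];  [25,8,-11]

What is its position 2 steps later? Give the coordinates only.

First: linear, +4 per step → 33 at step 9.
Second: cycles through -3, 8, -2 every 3 steps. Step 9 lands at position 0 of the cycle → -3.
Third: linear, -2 per step → -15 at step 9.

[33,-3,-15]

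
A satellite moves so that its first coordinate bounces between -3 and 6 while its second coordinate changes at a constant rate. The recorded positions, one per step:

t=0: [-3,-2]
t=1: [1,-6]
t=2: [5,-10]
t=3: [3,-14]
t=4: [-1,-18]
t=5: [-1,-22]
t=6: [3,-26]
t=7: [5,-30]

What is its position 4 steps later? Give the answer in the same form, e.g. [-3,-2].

The first coordinate travels 4 per step and bounces off the walls at -3 and 6.
  step 8: 5 → 1
  step 9: 1 → -3
  step 10: -3 → 1
  step 11: 1 → 5
The second coordinate changes by -4 each step: at step 11 it is -46.

[5,-46]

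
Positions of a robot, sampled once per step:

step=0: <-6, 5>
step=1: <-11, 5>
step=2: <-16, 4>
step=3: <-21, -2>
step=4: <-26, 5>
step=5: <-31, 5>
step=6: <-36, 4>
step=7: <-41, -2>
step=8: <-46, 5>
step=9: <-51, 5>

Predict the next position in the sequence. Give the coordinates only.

<-56, 4>

First: linear, -5 per step → -56 at step 10.
Second: cycles through 5, 5, 4, -2 every 4 steps. Step 10 lands at position 2 of the cycle → 4.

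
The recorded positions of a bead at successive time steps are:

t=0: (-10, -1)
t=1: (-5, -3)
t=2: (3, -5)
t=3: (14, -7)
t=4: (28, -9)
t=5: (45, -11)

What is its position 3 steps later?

(114, -17)

Taking differences between consecutive positions: (+5, -2), (+8, -2), (+11, -2), (+14, -2), (+17, -2). These grow by (+3, +0) each step.
step 6: (45, -11) + (+20, -2) → (65, -13)
step 7: (65, -13) + (+23, -2) → (88, -15)
step 8: (88, -15) + (+26, -2) → (114, -17)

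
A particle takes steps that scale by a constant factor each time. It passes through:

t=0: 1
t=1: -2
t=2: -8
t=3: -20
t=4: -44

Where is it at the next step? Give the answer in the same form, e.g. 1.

The jumps are -3, -6, -12, -24 — a geometric progression with ratio 2.
step 5: -44 − 48 → -92

-92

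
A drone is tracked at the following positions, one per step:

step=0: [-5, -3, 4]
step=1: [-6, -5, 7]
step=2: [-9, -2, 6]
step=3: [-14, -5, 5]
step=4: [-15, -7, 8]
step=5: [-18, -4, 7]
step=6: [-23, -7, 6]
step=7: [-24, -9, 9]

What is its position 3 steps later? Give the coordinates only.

[-33, -11, 10]

Step-to-step displacements: [-1, -2, +3], [-3, +3, -1], [-5, -3, -1], [-1, -2, +3], [-3, +3, -1], [-5, -3, -1], [-1, -2, +3] — a repeating cycle of length 3.
step 8: apply [-3, +3, -1] → [-27, -6, 8]
step 9: apply [-5, -3, -1] → [-32, -9, 7]
step 10: apply [-1, -2, +3] → [-33, -11, 10]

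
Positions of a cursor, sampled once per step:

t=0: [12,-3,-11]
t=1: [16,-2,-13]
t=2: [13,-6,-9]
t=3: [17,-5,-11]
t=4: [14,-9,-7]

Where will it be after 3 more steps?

The moves between consecutive positions are [+4,+1,-2], [-3,-4,+4], [+4,+1,-2], [-3,-4,+4]; they repeat the 2-cycle [[+4,+1,-2], [-3,-4,+4]].
step 5: apply [+4,+1,-2] → [18,-8,-9]
step 6: apply [-3,-4,+4] → [15,-12,-5]
step 7: apply [+4,+1,-2] → [19,-11,-7]

[19,-11,-7]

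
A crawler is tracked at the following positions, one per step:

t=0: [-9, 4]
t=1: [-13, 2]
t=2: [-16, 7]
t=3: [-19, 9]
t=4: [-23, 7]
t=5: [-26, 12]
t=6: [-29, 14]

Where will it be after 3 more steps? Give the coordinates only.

Step-to-step displacements: [-4, -2], [-3, +5], [-3, +2], [-4, -2], [-3, +5], [-3, +2] — a repeating cycle of length 3.
step 7: apply [-4, -2] → [-33, 12]
step 8: apply [-3, +5] → [-36, 17]
step 9: apply [-3, +2] → [-39, 19]

[-39, 19]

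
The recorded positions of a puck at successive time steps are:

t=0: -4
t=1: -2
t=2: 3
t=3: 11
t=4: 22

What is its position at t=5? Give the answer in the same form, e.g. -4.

First differences are +2, +5, +8, +11; their common second difference is +3 (constant acceleration).
step 5: 22 + 14 → 36

36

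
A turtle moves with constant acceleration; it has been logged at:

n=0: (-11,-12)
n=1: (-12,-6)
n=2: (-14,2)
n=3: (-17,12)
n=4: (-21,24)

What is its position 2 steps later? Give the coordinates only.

Successive displacements: (-1,+6), (-2,+8), (-3,+10), (-4,+12) — each changes by (-1,+2).
step 5: (-21,24) + (-5,+14) → (-26,38)
step 6: (-26,38) + (-6,+16) → (-32,54)

(-32,54)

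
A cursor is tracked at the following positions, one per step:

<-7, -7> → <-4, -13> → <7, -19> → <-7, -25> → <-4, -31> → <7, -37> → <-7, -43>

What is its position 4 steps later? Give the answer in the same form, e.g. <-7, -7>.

<-4, -67>

The first coordinate repeats the cycle [-7, -4, 7] with period 3; step 10 mod 3 = 1, giving -4.
The second coordinate changes by -6 each step, so at step 10 it is -7 + 10·(-6) = -67.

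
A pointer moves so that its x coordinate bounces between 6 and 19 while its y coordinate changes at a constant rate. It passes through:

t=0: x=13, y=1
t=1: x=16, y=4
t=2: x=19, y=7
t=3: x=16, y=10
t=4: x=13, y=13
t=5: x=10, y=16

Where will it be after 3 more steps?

The x coordinate reflects between 6 and 19, moving 3 per step.
  step 6: 10 → 7
  step 7: 7 → 8
  step 8: 8 → 11
The y coordinate changes by +3 each step: at step 8 it is 25.

x=11, y=25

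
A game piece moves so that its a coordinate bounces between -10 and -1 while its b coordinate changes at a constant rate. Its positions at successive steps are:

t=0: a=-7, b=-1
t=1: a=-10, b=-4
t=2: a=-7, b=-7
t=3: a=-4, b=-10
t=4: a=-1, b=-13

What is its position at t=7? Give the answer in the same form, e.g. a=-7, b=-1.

a=-10, b=-22

The a coordinate reflects between -10 and -1, moving 3 per step.
  step 5: -1 → -4
  step 6: -4 → -7
  step 7: -7 → -10
The b coordinate changes by -3 each step: at step 7 it is -22.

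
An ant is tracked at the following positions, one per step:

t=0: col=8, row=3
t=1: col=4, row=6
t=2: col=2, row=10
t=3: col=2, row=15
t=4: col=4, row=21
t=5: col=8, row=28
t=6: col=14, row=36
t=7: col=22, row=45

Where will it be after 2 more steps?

col=44, row=66

First differences are (-4, +3), (-2, +4), (+0, +5), (+2, +6), (+4, +7), (+6, +8), (+8, +9); their common second difference is (+2, +1) (constant acceleration).
step 8: col=22, row=45 + (+10, +10) → col=32, row=55
step 9: col=32, row=55 + (+12, +11) → col=44, row=66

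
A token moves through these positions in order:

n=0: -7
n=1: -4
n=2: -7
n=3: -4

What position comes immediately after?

Step-to-step displacements: +3, -3, +3; each is -1× the previous.
step 4: -4 − 3 → -7

-7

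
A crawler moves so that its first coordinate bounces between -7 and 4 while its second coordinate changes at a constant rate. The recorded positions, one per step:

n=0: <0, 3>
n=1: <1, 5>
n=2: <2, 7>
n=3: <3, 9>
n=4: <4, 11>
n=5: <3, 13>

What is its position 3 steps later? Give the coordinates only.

The first coordinate travels 1 per step and bounces off the walls at -7 and 4.
  step 6: 3 → 2
  step 7: 2 → 1
  step 8: 1 → 0
The second coordinate changes by +2 each step: at step 8 it is 19.

<0, 19>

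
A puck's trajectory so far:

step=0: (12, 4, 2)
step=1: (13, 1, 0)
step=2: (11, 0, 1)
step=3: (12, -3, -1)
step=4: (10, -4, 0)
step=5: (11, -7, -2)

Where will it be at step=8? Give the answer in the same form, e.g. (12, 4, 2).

(8, -12, -2)

The moves between consecutive positions are (+1, -3, -2), (-2, -1, +1), (+1, -3, -2), (-2, -1, +1), (+1, -3, -2); they repeat the 2-cycle [(+1, -3, -2), (-2, -1, +1)].
step 6: apply (-2, -1, +1) → (9, -8, -1)
step 7: apply (+1, -3, -2) → (10, -11, -3)
step 8: apply (-2, -1, +1) → (8, -12, -2)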